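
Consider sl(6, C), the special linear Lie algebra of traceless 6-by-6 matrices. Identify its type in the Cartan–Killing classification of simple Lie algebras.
A5

This is sl(6), which has dimension 6^2 - 1 = 35 and rank 6 - 1 = 5 (a Cartan subalgebra is the diagonal traceless matrices). In the classification of classical Lie algebras, the special linear algebra sl(n+1) has type A_n; here n = 5, so the Dynkin diagram is a chain of 5 nodes with single edges (A_5). Hence the type is A_5.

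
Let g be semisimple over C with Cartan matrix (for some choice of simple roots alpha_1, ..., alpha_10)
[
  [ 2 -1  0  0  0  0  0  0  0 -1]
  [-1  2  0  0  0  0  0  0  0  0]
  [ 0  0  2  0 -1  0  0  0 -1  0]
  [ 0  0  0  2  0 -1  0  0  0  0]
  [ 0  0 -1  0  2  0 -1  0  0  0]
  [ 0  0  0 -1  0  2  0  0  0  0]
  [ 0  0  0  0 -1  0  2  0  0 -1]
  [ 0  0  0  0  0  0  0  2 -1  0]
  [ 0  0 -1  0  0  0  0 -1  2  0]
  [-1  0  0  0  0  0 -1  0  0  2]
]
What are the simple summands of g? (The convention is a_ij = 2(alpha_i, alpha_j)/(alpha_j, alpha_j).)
The diagram associated to this matrix has two connected components: the simple roots {alpha_4, alpha_6} form a chain of 2 nodes with single edges (A_2), and {alpha_1, alpha_2, alpha_3, alpha_5, alpha_7, alpha_8, alpha_9, alpha_10} form a chain of 8 nodes with single edges (A_8). A semisimple Lie algebra decomposes uniquely as the direct sum of simple ideals, one per connected component of its Dynkin diagram, so g ≅ A_2 ⊕ A_8 (dimension 8 + 80 = 88).

A_2 (sl(3)) + A_8 (sl(9))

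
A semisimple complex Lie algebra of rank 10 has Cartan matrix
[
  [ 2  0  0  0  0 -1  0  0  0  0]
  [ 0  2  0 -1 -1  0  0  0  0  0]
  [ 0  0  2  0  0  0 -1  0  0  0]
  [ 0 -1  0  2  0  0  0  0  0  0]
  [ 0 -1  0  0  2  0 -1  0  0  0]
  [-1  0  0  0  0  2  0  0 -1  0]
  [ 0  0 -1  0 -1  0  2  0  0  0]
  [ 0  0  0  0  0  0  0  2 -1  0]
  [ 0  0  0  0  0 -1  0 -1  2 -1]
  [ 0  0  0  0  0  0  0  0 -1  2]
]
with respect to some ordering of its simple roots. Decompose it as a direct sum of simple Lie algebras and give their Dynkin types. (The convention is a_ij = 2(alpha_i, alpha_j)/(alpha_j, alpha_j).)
The diagram associated to this matrix has two connected components: the simple roots {alpha_2, alpha_3, alpha_4, alpha_5, alpha_7} form a chain of 5 nodes with single edges (A_5), and {alpha_1, alpha_6, alpha_8, alpha_9, alpha_10} form a chain of 3 nodes with a fork of two nodes at one end (D_5). A semisimple Lie algebra decomposes uniquely as the direct sum of simple ideals, one per connected component of its Dynkin diagram, so g ≅ A_5 ⊕ D_5 (dimension 35 + 45 = 80).

A_5 ⊕ D_5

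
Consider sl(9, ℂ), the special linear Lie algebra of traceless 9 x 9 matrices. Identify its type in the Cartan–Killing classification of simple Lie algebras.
type A_8

This is sl(9), which has dimension 9^2 - 1 = 80 and rank 9 - 1 = 8 (a Cartan subalgebra is the diagonal traceless matrices). In the classification of classical Lie algebras, the special linear algebra sl(n+1) has type A_n; here n = 8, so the Dynkin diagram is a chain of 8 nodes with single edges (A_8). Hence the type is A_8.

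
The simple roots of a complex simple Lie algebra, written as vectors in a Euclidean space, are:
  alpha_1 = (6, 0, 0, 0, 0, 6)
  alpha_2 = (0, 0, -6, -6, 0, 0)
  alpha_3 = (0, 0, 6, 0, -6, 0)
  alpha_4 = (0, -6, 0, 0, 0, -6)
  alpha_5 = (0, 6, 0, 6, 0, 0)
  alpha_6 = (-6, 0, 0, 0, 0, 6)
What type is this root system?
D_6 (so(12))

Compute the Cartan integers a_ij = 2(alpha_i, alpha_j)/(alpha_j, alpha_j); the resulting 6x6 Cartan matrix is
[[2, 0, 0, -1, 0, 0], [0, 2, -1, 0, -1, 0], [0, -1, 2, 0, 0, 0], [-1, 0, 0, 2, -1, -1], [0, -1, 0, -1, 2, 0], [0, 0, 0, -1, 0, 2]].
All simple roots have the same length, so the diagram is simply laced. The associated Dynkin diagram is a chain of 4 nodes with a fork of two nodes at one end (D_6), so the type is D_6 (the algebra so(12)).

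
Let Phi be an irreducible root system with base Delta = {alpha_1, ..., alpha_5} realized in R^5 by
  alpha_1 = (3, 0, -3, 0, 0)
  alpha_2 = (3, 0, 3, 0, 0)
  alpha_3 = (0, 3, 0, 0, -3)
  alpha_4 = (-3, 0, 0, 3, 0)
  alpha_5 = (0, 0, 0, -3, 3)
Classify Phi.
D_5

Compute the Cartan integers a_ij = 2(alpha_i, alpha_j)/(alpha_j, alpha_j); the resulting 5x5 Cartan matrix is
[[2, 0, 0, -1, 0], [0, 2, 0, -1, 0], [0, 0, 2, 0, -1], [-1, -1, 0, 2, -1], [0, 0, -1, -1, 2]].
All simple roots have the same length, so the diagram is simply laced. The associated Dynkin diagram is a chain of 3 nodes with a fork of two nodes at one end (D_5), so the type is D_5 (the algebra so(10)).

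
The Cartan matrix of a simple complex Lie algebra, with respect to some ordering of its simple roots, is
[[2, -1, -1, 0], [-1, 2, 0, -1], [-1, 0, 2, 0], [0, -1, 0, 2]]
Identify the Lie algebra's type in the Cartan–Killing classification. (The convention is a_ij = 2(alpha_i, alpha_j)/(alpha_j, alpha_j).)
The matrix has rank 4 with 2's on the diagonal. Reading the off-diagonal entries as Dynkin edges (a single edge where a_ij = a_ji = -1; a double or triple edge where a_ij * a_ji = 2 or 3), the diagram is a chain of 4 nodes with single edges (A_4). One simple-root ordering that puts it in standard form is (alpha_4, alpha_2, alpha_1, alpha_3). So the algebra is type A_4, i.e. sl(5).

A_4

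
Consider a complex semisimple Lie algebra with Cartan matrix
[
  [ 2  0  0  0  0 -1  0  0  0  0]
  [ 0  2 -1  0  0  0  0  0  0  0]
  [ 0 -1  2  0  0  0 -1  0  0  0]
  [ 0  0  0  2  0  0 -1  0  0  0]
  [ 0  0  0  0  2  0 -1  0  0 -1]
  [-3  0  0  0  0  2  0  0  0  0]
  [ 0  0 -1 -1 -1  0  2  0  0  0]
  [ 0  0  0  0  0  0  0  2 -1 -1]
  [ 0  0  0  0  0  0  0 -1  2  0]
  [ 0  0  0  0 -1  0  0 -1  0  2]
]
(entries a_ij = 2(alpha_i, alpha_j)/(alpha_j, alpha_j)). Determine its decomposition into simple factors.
The diagram associated to this matrix has two connected components: the simple roots {alpha_2, alpha_3, alpha_4, alpha_5, alpha_7, alpha_8, alpha_9, alpha_10} form a chain of 7 nodes with one extra node attached to the third node from one end (E_8), and {alpha_1, alpha_6} form two nodes joined by a triple edge (G_2). A semisimple Lie algebra decomposes uniquely as the direct sum of simple ideals, one per connected component of its Dynkin diagram, so g ≅ E_8 ⊕ G_2 (dimension 248 + 14 = 262).

E8 ⊕ G2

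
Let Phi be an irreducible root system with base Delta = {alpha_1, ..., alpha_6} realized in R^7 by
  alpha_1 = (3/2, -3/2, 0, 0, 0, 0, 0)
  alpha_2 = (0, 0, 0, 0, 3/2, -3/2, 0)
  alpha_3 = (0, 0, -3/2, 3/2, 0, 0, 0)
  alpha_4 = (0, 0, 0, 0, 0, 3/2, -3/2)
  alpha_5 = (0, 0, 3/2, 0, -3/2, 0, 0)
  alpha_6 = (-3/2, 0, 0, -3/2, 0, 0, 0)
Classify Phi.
Compute the Cartan integers a_ij = 2(alpha_i, alpha_j)/(alpha_j, alpha_j); the resulting 6x6 Cartan matrix is
[[2, 0, 0, 0, 0, -1], [0, 2, 0, -1, -1, 0], [0, 0, 2, 0, -1, -1], [0, -1, 0, 2, 0, 0], [0, -1, -1, 0, 2, 0], [-1, 0, -1, 0, 0, 2]].
All simple roots have the same length, so the diagram is simply laced. The associated Dynkin diagram is a chain of 6 nodes with single edges (A_6), so the type is A_6 (the algebra sl(7)).

A_6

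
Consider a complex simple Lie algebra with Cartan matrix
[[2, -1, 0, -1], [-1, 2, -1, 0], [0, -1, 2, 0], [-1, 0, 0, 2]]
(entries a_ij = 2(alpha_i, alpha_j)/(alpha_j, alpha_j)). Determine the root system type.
The matrix has rank 4 with 2's on the diagonal. Reading the off-diagonal entries as Dynkin edges (a single edge where a_ij = a_ji = -1; a double or triple edge where a_ij * a_ji = 2 or 3), the diagram is a chain of 4 nodes with single edges (A_4). One simple-root ordering that puts it in standard form is (alpha_3, alpha_2, alpha_1, alpha_4). So the algebra is type A_4, i.e. sl(5).

A4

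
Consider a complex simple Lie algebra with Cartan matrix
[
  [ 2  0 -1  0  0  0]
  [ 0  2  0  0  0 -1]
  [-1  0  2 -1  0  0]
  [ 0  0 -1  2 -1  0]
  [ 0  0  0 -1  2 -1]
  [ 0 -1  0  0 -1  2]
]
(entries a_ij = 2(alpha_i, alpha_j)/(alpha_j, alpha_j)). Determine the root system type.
The matrix has rank 6 with 2's on the diagonal. Reading the off-diagonal entries as Dynkin edges (a single edge where a_ij = a_ji = -1; a double or triple edge where a_ij * a_ji = 2 or 3), the diagram is a chain of 6 nodes with single edges (A_6). One simple-root ordering that puts it in standard form is (alpha_2, alpha_6, alpha_5, alpha_4, alpha_3, alpha_1). So the algebra is type A_6, i.e. sl(7).

A_6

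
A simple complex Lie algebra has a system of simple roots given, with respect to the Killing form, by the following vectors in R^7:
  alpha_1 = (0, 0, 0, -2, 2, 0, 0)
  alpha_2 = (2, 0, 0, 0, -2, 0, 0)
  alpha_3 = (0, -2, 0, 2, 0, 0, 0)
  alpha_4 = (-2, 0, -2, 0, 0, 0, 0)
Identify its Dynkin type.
Compute the Cartan integers a_ij = 2(alpha_i, alpha_j)/(alpha_j, alpha_j); the resulting 4x4 Cartan matrix is
[[2, -1, -1, 0], [-1, 2, 0, -1], [-1, 0, 2, 0], [0, -1, 0, 2]].
All simple roots have the same length, so the diagram is simply laced. The associated Dynkin diagram is a chain of 4 nodes with single edges (A_4), so the type is A_4 (the algebra sl(5)).

A_4 (sl(5))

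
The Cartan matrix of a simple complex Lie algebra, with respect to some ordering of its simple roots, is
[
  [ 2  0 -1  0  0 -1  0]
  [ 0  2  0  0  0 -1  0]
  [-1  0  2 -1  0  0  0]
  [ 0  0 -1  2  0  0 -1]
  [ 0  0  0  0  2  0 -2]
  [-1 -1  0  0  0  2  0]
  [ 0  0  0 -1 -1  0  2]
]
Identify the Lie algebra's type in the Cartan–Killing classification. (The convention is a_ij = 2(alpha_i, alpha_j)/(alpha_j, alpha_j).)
C_7

The matrix has rank 7 with 2's on the diagonal. Reading the off-diagonal entries as Dynkin edges (a single edge where a_ij = a_ji = -1; a double or triple edge where a_ij * a_ji = 2 or 3), the diagram is a chain of 7 nodes with a double edge at one end; the terminal node there is the unique long simple root (C_7). One simple-root ordering that puts it in standard form is (alpha_2, alpha_6, alpha_1, alpha_3, alpha_4, alpha_7, alpha_5). So the algebra is type C_7, i.e. sp(14).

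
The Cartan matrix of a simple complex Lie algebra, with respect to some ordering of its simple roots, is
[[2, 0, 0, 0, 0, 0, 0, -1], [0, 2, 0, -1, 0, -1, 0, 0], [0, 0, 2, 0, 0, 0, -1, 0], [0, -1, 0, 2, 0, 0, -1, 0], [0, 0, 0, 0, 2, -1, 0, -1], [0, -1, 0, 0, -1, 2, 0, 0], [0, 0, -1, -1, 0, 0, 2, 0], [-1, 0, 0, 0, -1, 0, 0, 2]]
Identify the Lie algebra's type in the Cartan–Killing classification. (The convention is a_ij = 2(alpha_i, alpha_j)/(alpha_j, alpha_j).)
A8

The matrix has rank 8 with 2's on the diagonal. Reading the off-diagonal entries as Dynkin edges (a single edge where a_ij = a_ji = -1; a double or triple edge where a_ij * a_ji = 2 or 3), the diagram is a chain of 8 nodes with single edges (A_8). One simple-root ordering that puts it in standard form is (alpha_3, alpha_7, alpha_4, alpha_2, alpha_6, alpha_5, alpha_8, alpha_1). So the algebra is type A_8, i.e. sl(9).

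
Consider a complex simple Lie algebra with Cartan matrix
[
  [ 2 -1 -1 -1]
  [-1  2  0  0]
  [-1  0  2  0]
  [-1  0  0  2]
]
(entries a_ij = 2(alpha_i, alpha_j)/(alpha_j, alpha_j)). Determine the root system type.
The matrix has rank 4 with 2's on the diagonal. Reading the off-diagonal entries as Dynkin edges (a single edge where a_ij = a_ji = -1; a double or triple edge where a_ij * a_ji = 2 or 3), the diagram is a chain of 2 nodes with a fork of two nodes at one end (D_4). One simple-root ordering that puts it in standard form is (alpha_3, alpha_1, alpha_2, alpha_4). So the algebra is type D_4, i.e. so(8).

D4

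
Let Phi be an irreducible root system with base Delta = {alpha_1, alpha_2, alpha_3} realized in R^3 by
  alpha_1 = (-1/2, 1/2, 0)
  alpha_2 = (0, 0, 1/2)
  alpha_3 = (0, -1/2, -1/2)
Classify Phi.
Compute the Cartan integers a_ij = 2(alpha_i, alpha_j)/(alpha_j, alpha_j); the resulting 3x3 Cartan matrix is
[[2, 0, -1], [0, 2, -1], [-1, -2, 2]].
The roots have two lengths (squared-length ratio 2:1); the short ones are alpha_{2}. The associated Dynkin diagram is a chain of 3 nodes with a double edge at one end; the terminal node there is the unique short simple root (B_3), so the type is B_3 (the algebra so(7)).

B_3 (so(7))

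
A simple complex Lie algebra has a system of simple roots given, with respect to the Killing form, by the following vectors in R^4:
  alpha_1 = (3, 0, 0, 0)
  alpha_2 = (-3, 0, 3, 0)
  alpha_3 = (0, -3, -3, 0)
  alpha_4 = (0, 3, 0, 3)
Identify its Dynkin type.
Compute the Cartan integers a_ij = 2(alpha_i, alpha_j)/(alpha_j, alpha_j); the resulting 4x4 Cartan matrix is
[[2, -1, 0, 0], [-2, 2, -1, 0], [0, -1, 2, -1], [0, 0, -1, 2]].
The roots have two lengths (squared-length ratio 2:1); the short ones are alpha_{1}. The associated Dynkin diagram is a chain of 4 nodes with a double edge at one end; the terminal node there is the unique short simple root (B_4), so the type is B_4 (the algebra so(9)).

B_4 (so(9))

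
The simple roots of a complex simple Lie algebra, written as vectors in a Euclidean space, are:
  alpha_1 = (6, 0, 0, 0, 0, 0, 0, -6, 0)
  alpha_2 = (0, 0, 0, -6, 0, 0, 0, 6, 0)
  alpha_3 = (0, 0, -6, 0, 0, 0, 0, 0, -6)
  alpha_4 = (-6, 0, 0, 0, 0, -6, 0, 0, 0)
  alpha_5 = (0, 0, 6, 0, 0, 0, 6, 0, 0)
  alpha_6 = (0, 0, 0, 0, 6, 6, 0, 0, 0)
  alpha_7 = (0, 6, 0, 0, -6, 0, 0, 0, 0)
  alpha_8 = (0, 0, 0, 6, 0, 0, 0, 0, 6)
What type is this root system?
Compute the Cartan integers a_ij = 2(alpha_i, alpha_j)/(alpha_j, alpha_j); the resulting 8x8 Cartan matrix is
[[2, -1, 0, -1, 0, 0, 0, 0], [-1, 2, 0, 0, 0, 0, 0, -1], [0, 0, 2, 0, -1, 0, 0, -1], [-1, 0, 0, 2, 0, -1, 0, 0], [0, 0, -1, 0, 2, 0, 0, 0], [0, 0, 0, -1, 0, 2, -1, 0], [0, 0, 0, 0, 0, -1, 2, 0], [0, -1, -1, 0, 0, 0, 0, 2]].
All simple roots have the same length, so the diagram is simply laced. The associated Dynkin diagram is a chain of 8 nodes with single edges (A_8), so the type is A_8 (the algebra sl(9)).

A_8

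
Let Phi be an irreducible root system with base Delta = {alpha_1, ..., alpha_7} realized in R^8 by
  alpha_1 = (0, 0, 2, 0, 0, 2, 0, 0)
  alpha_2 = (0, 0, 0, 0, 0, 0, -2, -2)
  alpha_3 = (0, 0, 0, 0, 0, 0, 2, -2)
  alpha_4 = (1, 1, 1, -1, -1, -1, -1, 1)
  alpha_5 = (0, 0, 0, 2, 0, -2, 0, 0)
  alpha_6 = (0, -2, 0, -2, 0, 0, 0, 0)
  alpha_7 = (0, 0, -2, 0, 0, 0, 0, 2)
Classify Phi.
Compute the Cartan integers a_ij = 2(alpha_i, alpha_j)/(alpha_j, alpha_j); the resulting 7x7 Cartan matrix is
[[2, 0, 0, 0, -1, 0, -1], [0, 2, 0, 0, 0, 0, -1], [0, 0, 2, -1, 0, 0, -1], [0, 0, -1, 2, 0, 0, 0], [-1, 0, 0, 0, 2, -1, 0], [0, 0, 0, 0, -1, 2, 0], [-1, -1, -1, 0, 0, 0, 2]].
All simple roots have the same length, so the diagram is simply laced. The associated Dynkin diagram is a chain of 6 nodes with one extra node attached to the third node from one end (E_7), so the type is E_7.

E7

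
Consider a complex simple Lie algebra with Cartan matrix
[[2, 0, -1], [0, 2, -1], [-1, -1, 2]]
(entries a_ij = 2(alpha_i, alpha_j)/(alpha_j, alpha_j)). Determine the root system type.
The matrix has rank 3 with 2's on the diagonal. Reading the off-diagonal entries as Dynkin edges (a single edge where a_ij = a_ji = -1; a double or triple edge where a_ij * a_ji = 2 or 3), the diagram is a chain of 3 nodes with single edges (A_3). One simple-root ordering that puts it in standard form is (alpha_2, alpha_3, alpha_1). So the algebra is type A_3, i.e. sl(4).

A_3 (sl(4))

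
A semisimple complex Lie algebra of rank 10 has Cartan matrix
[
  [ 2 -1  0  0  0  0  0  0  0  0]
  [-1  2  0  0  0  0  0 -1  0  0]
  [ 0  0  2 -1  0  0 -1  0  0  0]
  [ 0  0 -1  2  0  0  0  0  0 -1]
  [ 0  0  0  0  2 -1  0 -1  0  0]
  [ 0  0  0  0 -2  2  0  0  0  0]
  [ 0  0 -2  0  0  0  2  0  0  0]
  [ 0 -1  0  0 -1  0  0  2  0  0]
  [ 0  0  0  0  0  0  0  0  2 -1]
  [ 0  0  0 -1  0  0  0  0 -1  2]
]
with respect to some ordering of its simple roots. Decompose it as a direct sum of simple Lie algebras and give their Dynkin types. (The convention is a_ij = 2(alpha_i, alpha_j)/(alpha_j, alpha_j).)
C5 ⊕ C5

The diagram associated to this matrix has two connected components: the simple roots {alpha_3, alpha_4, alpha_7, alpha_9, alpha_10} form a chain of 5 nodes with a double edge at one end; the terminal node there is the unique long simple root (C_5), and {alpha_1, alpha_2, alpha_5, alpha_6, alpha_8} form a chain of 5 nodes with a double edge at one end; the terminal node there is the unique long simple root (C_5). A semisimple Lie algebra decomposes uniquely as the direct sum of simple ideals, one per connected component of its Dynkin diagram, so g ≅ C_5 ⊕ C_5 (dimension 55 + 55 = 110).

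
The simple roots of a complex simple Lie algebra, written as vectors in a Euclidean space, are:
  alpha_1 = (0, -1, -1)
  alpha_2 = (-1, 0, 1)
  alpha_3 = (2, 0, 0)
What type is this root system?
Compute the Cartan integers a_ij = 2(alpha_i, alpha_j)/(alpha_j, alpha_j); the resulting 3x3 Cartan matrix is
[[2, -1, 0], [-1, 2, -1], [0, -2, 2]].
The roots have two lengths (squared-length ratio 2:1); the short ones are alpha_{1,2}. The associated Dynkin diagram is a chain of 3 nodes with a double edge at one end; the terminal node there is the unique long simple root (C_3), so the type is C_3 (the algebra sp(6)).

type C_3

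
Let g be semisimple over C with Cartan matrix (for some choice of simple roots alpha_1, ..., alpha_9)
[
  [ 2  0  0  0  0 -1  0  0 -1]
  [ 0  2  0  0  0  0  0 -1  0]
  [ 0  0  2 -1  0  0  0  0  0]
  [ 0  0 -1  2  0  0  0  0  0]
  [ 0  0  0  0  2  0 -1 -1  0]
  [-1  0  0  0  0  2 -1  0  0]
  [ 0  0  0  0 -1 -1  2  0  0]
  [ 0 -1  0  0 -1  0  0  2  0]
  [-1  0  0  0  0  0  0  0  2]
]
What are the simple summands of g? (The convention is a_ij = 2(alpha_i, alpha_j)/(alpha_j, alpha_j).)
The diagram associated to this matrix has two connected components: the simple roots {alpha_3, alpha_4} form a chain of 2 nodes with single edges (A_2), and {alpha_1, alpha_2, alpha_5, alpha_6, alpha_7, alpha_8, alpha_9} form a chain of 7 nodes with single edges (A_7). A semisimple Lie algebra decomposes uniquely as the direct sum of simple ideals, one per connected component of its Dynkin diagram, so g ≅ A_2 ⊕ A_7 (dimension 8 + 63 = 71).

type A_2 + type A_7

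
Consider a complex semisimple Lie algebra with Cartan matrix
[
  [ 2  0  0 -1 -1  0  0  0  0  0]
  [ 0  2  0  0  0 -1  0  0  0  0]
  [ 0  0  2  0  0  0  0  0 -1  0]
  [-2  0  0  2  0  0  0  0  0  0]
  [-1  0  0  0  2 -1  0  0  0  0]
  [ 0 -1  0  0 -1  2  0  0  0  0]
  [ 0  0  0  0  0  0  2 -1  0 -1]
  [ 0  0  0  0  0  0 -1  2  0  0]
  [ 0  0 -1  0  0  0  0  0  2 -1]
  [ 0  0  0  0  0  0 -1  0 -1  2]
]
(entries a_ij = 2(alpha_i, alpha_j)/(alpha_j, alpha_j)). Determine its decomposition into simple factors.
The diagram associated to this matrix has two connected components: the simple roots {alpha_3, alpha_7, alpha_8, alpha_9, alpha_10} form a chain of 5 nodes with single edges (A_5), and {alpha_1, alpha_2, alpha_4, alpha_5, alpha_6} form a chain of 5 nodes with a double edge at one end; the terminal node there is the unique long simple root (C_5). A semisimple Lie algebra decomposes uniquely as the direct sum of simple ideals, one per connected component of its Dynkin diagram, so g ≅ A_5 ⊕ C_5 (dimension 35 + 55 = 90).

A_5 ⊕ C_5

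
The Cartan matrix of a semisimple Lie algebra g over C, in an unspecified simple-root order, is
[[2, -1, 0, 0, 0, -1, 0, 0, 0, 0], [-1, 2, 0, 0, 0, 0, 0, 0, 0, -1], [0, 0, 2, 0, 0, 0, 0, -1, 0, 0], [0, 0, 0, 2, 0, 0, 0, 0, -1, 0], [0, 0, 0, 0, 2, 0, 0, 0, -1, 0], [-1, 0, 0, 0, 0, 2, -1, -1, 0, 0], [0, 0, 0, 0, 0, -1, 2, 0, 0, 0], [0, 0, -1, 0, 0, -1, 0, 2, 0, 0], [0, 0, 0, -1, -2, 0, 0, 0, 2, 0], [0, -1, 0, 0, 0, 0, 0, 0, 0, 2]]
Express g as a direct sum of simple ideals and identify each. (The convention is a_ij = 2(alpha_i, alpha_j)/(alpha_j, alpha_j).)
B3 ⊕ E7

The diagram associated to this matrix has two connected components: the simple roots {alpha_4, alpha_5, alpha_9} form a chain of 3 nodes with a double edge at one end; the terminal node there is the unique short simple root (B_3), and {alpha_1, alpha_2, alpha_3, alpha_6, alpha_7, alpha_8, alpha_10} form a chain of 6 nodes with one extra node attached to the third node from one end (E_7). A semisimple Lie algebra decomposes uniquely as the direct sum of simple ideals, one per connected component of its Dynkin diagram, so g ≅ B_3 ⊕ E_7 (dimension 21 + 133 = 154).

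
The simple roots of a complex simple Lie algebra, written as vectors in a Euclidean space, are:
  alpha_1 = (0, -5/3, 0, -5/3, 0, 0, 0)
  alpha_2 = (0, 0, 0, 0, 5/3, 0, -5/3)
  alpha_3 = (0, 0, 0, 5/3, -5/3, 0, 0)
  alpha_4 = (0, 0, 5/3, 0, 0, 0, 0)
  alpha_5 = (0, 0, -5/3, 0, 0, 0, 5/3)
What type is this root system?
Compute the Cartan integers a_ij = 2(alpha_i, alpha_j)/(alpha_j, alpha_j); the resulting 5x5 Cartan matrix is
[[2, 0, -1, 0, 0], [0, 2, -1, 0, -1], [-1, -1, 2, 0, 0], [0, 0, 0, 2, -1], [0, -1, 0, -2, 2]].
The roots have two lengths (squared-length ratio 2:1); the short ones are alpha_{4}. The associated Dynkin diagram is a chain of 5 nodes with a double edge at one end; the terminal node there is the unique short simple root (B_5), so the type is B_5 (the algebra so(11)).

B_5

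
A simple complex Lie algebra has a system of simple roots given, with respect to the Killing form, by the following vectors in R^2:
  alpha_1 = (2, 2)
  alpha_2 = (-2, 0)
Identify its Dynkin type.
Compute the Cartan integers a_ij = 2(alpha_i, alpha_j)/(alpha_j, alpha_j); the resulting 2x2 Cartan matrix is
[[2, -2], [-1, 2]].
The roots have two lengths (squared-length ratio 2:1); the short ones are alpha_{2}. The associated Dynkin diagram is a chain of 2 nodes with a double edge at one end; the terminal node there is the unique short simple root (B_2), so the type is B_2 (the algebra so(5)).

type B_2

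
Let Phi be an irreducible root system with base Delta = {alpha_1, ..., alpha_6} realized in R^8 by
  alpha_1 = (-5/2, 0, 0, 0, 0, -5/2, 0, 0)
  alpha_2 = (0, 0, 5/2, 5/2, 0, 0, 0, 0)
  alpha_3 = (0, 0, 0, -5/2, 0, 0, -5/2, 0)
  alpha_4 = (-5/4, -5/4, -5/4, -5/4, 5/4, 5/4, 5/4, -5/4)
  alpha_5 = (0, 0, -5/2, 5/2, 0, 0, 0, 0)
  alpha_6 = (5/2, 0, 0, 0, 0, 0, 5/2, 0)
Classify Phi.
E6

Compute the Cartan integers a_ij = 2(alpha_i, alpha_j)/(alpha_j, alpha_j); the resulting 6x6 Cartan matrix is
[[2, 0, 0, 0, 0, -1], [0, 2, -1, -1, 0, 0], [0, -1, 2, 0, -1, -1], [0, -1, 0, 2, 0, 0], [0, 0, -1, 0, 2, 0], [-1, 0, -1, 0, 0, 2]].
All simple roots have the same length, so the diagram is simply laced. The associated Dynkin diagram is a chain of 5 nodes with one extra node attached to the third node from one end (E_6), so the type is E_6.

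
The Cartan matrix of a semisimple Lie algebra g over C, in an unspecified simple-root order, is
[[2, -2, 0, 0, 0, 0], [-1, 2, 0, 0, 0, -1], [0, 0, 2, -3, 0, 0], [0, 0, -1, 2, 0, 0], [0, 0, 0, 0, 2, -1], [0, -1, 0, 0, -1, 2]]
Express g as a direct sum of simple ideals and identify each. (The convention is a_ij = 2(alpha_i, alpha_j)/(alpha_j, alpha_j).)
C4 + G2

The diagram associated to this matrix has two connected components: the simple roots {alpha_1, alpha_2, alpha_5, alpha_6} form a chain of 4 nodes with a double edge at one end; the terminal node there is the unique long simple root (C_4), and {alpha_3, alpha_4} form two nodes joined by a triple edge (G_2). A semisimple Lie algebra decomposes uniquely as the direct sum of simple ideals, one per connected component of its Dynkin diagram, so g ≅ C_4 ⊕ G_2 (dimension 36 + 14 = 50).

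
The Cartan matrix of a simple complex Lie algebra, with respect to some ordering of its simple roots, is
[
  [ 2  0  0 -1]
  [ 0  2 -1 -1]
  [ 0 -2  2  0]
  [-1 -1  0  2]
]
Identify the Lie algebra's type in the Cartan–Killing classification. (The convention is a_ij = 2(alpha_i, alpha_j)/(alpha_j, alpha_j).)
The matrix has rank 4 with 2's on the diagonal. Reading the off-diagonal entries as Dynkin edges (a single edge where a_ij = a_ji = -1; a double or triple edge where a_ij * a_ji = 2 or 3), the diagram is a chain of 4 nodes with a double edge at one end; the terminal node there is the unique long simple root (C_4). One simple-root ordering that puts it in standard form is (alpha_1, alpha_4, alpha_2, alpha_3). So the algebra is type C_4, i.e. sp(8).

C_4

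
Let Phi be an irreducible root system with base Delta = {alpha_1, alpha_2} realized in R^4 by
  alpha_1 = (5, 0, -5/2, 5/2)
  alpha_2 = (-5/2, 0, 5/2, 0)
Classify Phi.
G2

Compute the Cartan integers a_ij = 2(alpha_i, alpha_j)/(alpha_j, alpha_j); the resulting 2x2 Cartan matrix is
[[2, -3], [-1, 2]].
The roots have two lengths (squared-length ratio 3:1); the short ones are alpha_{2}. The associated Dynkin diagram is two nodes joined by a triple edge (G_2), so the type is G_2.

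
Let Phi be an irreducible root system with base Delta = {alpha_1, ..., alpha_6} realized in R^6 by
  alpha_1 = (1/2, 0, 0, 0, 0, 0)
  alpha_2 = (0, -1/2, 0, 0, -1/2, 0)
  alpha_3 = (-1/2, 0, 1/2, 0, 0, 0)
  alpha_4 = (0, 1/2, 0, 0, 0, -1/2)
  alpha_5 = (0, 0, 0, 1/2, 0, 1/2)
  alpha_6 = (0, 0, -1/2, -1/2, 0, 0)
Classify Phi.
type B_6

Compute the Cartan integers a_ij = 2(alpha_i, alpha_j)/(alpha_j, alpha_j); the resulting 6x6 Cartan matrix is
[[2, 0, -1, 0, 0, 0], [0, 2, 0, -1, 0, 0], [-2, 0, 2, 0, 0, -1], [0, -1, 0, 2, -1, 0], [0, 0, 0, -1, 2, -1], [0, 0, -1, 0, -1, 2]].
The roots have two lengths (squared-length ratio 2:1); the short ones are alpha_{1}. The associated Dynkin diagram is a chain of 6 nodes with a double edge at one end; the terminal node there is the unique short simple root (B_6), so the type is B_6 (the algebra so(13)).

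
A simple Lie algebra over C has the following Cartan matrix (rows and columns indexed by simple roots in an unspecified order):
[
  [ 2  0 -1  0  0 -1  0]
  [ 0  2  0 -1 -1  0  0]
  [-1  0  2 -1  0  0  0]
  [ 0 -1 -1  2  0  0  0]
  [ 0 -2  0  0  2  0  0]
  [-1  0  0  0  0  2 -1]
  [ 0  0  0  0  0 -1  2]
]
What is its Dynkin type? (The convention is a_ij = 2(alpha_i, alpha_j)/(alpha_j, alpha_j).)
The matrix has rank 7 with 2's on the diagonal. Reading the off-diagonal entries as Dynkin edges (a single edge where a_ij = a_ji = -1; a double or triple edge where a_ij * a_ji = 2 or 3), the diagram is a chain of 7 nodes with a double edge at one end; the terminal node there is the unique long simple root (C_7). One simple-root ordering that puts it in standard form is (alpha_7, alpha_6, alpha_1, alpha_3, alpha_4, alpha_2, alpha_5). So the algebra is type C_7, i.e. sp(14).

C_7 (sp(14))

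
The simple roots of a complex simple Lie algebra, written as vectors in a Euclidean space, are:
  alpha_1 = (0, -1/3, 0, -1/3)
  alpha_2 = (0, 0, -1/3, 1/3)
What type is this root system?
Compute the Cartan integers a_ij = 2(alpha_i, alpha_j)/(alpha_j, alpha_j); the resulting 2x2 Cartan matrix is
[[2, -1], [-1, 2]].
All simple roots have the same length, so the diagram is simply laced. The associated Dynkin diagram is a chain of 2 nodes with single edges (A_2), so the type is A_2 (the algebra sl(3)).

type A_2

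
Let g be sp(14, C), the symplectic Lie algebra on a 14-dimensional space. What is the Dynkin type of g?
This is sp(14), which has dimension 14(14+1)/2 = 105 and rank 14/2 = 7. In the classification of classical Lie algebras, the symplectic algebra sp(2n) has type C_n; here n = 7, so the Dynkin diagram is a chain of 7 nodes with a double edge at one end; the terminal node there is the unique long simple root (C_7). Hence the type is C_7.

C7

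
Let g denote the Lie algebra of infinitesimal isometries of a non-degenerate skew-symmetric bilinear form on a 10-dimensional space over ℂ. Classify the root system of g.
type C_5

This is sp(10), which has dimension 10(10+1)/2 = 55 and rank 10/2 = 5. In the classification of classical Lie algebras, the symplectic algebra sp(2n) has type C_n; here n = 5, so the Dynkin diagram is a chain of 5 nodes with a double edge at one end; the terminal node there is the unique long simple root (C_5). Hence the type is C_5.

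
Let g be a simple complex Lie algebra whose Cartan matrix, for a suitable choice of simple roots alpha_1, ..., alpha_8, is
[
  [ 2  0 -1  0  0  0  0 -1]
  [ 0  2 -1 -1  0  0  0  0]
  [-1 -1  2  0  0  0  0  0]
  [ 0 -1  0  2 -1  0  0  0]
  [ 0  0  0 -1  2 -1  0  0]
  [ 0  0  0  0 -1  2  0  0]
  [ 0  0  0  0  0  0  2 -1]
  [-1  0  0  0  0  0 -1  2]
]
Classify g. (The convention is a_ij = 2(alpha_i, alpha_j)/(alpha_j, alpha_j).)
A_8

The matrix has rank 8 with 2's on the diagonal. Reading the off-diagonal entries as Dynkin edges (a single edge where a_ij = a_ji = -1; a double or triple edge where a_ij * a_ji = 2 or 3), the diagram is a chain of 8 nodes with single edges (A_8). One simple-root ordering that puts it in standard form is (alpha_6, alpha_5, alpha_4, alpha_2, alpha_3, alpha_1, alpha_8, alpha_7). So the algebra is type A_8, i.e. sl(9).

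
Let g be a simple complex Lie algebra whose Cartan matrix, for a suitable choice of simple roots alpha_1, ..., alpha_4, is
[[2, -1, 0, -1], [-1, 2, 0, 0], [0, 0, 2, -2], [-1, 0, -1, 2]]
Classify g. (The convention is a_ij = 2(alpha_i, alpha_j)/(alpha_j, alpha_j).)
The matrix has rank 4 with 2's on the diagonal. Reading the off-diagonal entries as Dynkin edges (a single edge where a_ij = a_ji = -1; a double or triple edge where a_ij * a_ji = 2 or 3), the diagram is a chain of 4 nodes with a double edge at one end; the terminal node there is the unique long simple root (C_4). One simple-root ordering that puts it in standard form is (alpha_2, alpha_1, alpha_4, alpha_3). So the algebra is type C_4, i.e. sp(8).

C4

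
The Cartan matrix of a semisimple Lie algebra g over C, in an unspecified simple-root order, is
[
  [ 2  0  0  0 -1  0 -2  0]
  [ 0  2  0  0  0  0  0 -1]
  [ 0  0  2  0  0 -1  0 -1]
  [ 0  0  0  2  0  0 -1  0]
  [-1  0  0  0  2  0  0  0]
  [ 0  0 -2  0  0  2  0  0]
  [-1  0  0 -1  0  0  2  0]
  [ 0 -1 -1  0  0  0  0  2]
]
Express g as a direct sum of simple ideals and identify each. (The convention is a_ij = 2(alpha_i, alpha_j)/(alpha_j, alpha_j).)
type C_4 ⊕ type F_4

The diagram associated to this matrix has two connected components: the simple roots {alpha_2, alpha_3, alpha_6, alpha_8} form a chain of 4 nodes with a double edge at one end; the terminal node there is the unique long simple root (C_4), and {alpha_1, alpha_4, alpha_5, alpha_7} form a chain of 4 nodes with a double edge between the middle two (F_4). A semisimple Lie algebra decomposes uniquely as the direct sum of simple ideals, one per connected component of its Dynkin diagram, so g ≅ C_4 ⊕ F_4 (dimension 36 + 52 = 88).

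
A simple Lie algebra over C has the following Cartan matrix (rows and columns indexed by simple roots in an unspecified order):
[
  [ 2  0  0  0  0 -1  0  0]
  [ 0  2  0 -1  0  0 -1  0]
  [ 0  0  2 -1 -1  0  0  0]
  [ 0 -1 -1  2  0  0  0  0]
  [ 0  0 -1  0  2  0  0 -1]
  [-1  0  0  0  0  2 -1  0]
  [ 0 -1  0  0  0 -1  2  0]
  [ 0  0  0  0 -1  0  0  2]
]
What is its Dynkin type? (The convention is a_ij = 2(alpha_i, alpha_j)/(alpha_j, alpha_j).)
type A_8

The matrix has rank 8 with 2's on the diagonal. Reading the off-diagonal entries as Dynkin edges (a single edge where a_ij = a_ji = -1; a double or triple edge where a_ij * a_ji = 2 or 3), the diagram is a chain of 8 nodes with single edges (A_8). One simple-root ordering that puts it in standard form is (alpha_1, alpha_6, alpha_7, alpha_2, alpha_4, alpha_3, alpha_5, alpha_8). So the algebra is type A_8, i.e. sl(9).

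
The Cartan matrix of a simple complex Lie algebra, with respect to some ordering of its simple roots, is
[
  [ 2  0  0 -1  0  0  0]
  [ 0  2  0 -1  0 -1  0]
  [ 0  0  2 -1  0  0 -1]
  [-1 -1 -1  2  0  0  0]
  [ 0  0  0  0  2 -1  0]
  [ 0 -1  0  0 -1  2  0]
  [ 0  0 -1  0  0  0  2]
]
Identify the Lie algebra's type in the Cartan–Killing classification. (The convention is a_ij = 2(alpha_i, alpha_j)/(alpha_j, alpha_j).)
The matrix has rank 7 with 2's on the diagonal. Reading the off-diagonal entries as Dynkin edges (a single edge where a_ij = a_ji = -1; a double or triple edge where a_ij * a_ji = 2 or 3), the diagram is a chain of 6 nodes with one extra node attached to the third node from one end (E_7). One simple-root ordering that puts it in standard form is (alpha_7, alpha_1, alpha_3, alpha_4, alpha_2, alpha_6, alpha_5). So the algebra is type E_7.

E_7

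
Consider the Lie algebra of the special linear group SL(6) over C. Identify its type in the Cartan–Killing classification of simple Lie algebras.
A_5

This is sl(6), which has dimension 6^2 - 1 = 35 and rank 6 - 1 = 5 (a Cartan subalgebra is the diagonal traceless matrices). In the classification of classical Lie algebras, the special linear algebra sl(n+1) has type A_n; here n = 5, so the Dynkin diagram is a chain of 5 nodes with single edges (A_5). Hence the type is A_5.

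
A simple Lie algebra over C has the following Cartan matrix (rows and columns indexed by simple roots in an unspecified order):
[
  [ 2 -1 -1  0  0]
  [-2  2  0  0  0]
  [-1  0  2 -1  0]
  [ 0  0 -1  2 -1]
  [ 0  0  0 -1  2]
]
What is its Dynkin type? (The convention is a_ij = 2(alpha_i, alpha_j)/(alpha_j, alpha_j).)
The matrix has rank 5 with 2's on the diagonal. Reading the off-diagonal entries as Dynkin edges (a single edge where a_ij = a_ji = -1; a double or triple edge where a_ij * a_ji = 2 or 3), the diagram is a chain of 5 nodes with a double edge at one end; the terminal node there is the unique long simple root (C_5). One simple-root ordering that puts it in standard form is (alpha_5, alpha_4, alpha_3, alpha_1, alpha_2). So the algebra is type C_5, i.e. sp(10).

C5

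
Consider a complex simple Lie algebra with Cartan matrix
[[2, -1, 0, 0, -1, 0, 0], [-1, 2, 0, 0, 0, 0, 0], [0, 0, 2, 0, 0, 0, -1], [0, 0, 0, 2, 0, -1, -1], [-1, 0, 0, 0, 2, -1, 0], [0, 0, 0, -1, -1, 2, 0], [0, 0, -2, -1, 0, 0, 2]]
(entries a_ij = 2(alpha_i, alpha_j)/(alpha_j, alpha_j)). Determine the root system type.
The matrix has rank 7 with 2's on the diagonal. Reading the off-diagonal entries as Dynkin edges (a single edge where a_ij = a_ji = -1; a double or triple edge where a_ij * a_ji = 2 or 3), the diagram is a chain of 7 nodes with a double edge at one end; the terminal node there is the unique short simple root (B_7). One simple-root ordering that puts it in standard form is (alpha_2, alpha_1, alpha_5, alpha_6, alpha_4, alpha_7, alpha_3). So the algebra is type B_7, i.e. so(15).

B_7 (so(15))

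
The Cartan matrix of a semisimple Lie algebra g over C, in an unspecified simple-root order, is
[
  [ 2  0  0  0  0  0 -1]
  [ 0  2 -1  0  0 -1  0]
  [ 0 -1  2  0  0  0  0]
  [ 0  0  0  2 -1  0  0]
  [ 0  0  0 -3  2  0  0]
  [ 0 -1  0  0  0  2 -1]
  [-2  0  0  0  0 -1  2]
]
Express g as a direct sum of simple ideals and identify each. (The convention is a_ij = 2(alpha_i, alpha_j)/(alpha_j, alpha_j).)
The diagram associated to this matrix has two connected components: the simple roots {alpha_1, alpha_2, alpha_3, alpha_6, alpha_7} form a chain of 5 nodes with a double edge at one end; the terminal node there is the unique short simple root (B_5), and {alpha_4, alpha_5} form two nodes joined by a triple edge (G_2). A semisimple Lie algebra decomposes uniquely as the direct sum of simple ideals, one per connected component of its Dynkin diagram, so g ≅ B_5 ⊕ G_2 (dimension 55 + 14 = 69).

B_5 + G_2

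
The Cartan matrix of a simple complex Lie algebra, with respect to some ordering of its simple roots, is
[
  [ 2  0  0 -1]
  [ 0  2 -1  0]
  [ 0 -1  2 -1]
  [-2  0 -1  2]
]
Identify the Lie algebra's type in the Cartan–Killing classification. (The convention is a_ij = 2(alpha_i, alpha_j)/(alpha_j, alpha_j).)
The matrix has rank 4 with 2's on the diagonal. Reading the off-diagonal entries as Dynkin edges (a single edge where a_ij = a_ji = -1; a double or triple edge where a_ij * a_ji = 2 or 3), the diagram is a chain of 4 nodes with a double edge at one end; the terminal node there is the unique short simple root (B_4). One simple-root ordering that puts it in standard form is (alpha_2, alpha_3, alpha_4, alpha_1). So the algebra is type B_4, i.e. so(9).

B_4 (so(9))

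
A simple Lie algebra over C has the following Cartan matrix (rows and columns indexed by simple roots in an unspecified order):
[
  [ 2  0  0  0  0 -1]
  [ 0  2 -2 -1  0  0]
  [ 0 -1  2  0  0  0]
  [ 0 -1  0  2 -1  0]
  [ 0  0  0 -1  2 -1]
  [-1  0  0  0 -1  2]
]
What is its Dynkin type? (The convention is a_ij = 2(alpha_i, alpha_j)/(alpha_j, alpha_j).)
type B_6

The matrix has rank 6 with 2's on the diagonal. Reading the off-diagonal entries as Dynkin edges (a single edge where a_ij = a_ji = -1; a double or triple edge where a_ij * a_ji = 2 or 3), the diagram is a chain of 6 nodes with a double edge at one end; the terminal node there is the unique short simple root (B_6). One simple-root ordering that puts it in standard form is (alpha_1, alpha_6, alpha_5, alpha_4, alpha_2, alpha_3). So the algebra is type B_6, i.e. so(13).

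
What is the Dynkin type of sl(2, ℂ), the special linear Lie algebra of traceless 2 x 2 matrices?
This is sl(2), which has dimension 2^2 - 1 = 3 and rank 2 - 1 = 1 (a Cartan subalgebra is the diagonal traceless matrices). In the classification of classical Lie algebras, the special linear algebra sl(n+1) has type A_n; here n = 1, so the Dynkin diagram is a chain of 1 nodes with single edges (A_1). Hence the type is A_1.

A_1 (sl(2))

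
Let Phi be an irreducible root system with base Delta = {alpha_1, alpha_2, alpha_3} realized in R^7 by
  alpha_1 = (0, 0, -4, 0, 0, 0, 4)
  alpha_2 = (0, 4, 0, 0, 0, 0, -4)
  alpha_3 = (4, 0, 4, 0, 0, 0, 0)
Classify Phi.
A_3

Compute the Cartan integers a_ij = 2(alpha_i, alpha_j)/(alpha_j, alpha_j); the resulting 3x3 Cartan matrix is
[[2, -1, -1], [-1, 2, 0], [-1, 0, 2]].
All simple roots have the same length, so the diagram is simply laced. The associated Dynkin diagram is a chain of 3 nodes with single edges (A_3), so the type is A_3 (the algebra sl(4)).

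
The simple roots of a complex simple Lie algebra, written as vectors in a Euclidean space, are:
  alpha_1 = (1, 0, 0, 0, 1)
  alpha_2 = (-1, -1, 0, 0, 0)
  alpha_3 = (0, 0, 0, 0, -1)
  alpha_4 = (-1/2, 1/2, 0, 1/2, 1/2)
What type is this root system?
type F_4

Compute the Cartan integers a_ij = 2(alpha_i, alpha_j)/(alpha_j, alpha_j); the resulting 4x4 Cartan matrix is
[[2, -1, -2, 0], [-1, 2, 0, 0], [-1, 0, 2, -1], [0, 0, -1, 2]].
The roots have two lengths (squared-length ratio 2:1); the short ones are alpha_{3,4}. The associated Dynkin diagram is a chain of 4 nodes with a double edge between the middle two (F_4), so the type is F_4.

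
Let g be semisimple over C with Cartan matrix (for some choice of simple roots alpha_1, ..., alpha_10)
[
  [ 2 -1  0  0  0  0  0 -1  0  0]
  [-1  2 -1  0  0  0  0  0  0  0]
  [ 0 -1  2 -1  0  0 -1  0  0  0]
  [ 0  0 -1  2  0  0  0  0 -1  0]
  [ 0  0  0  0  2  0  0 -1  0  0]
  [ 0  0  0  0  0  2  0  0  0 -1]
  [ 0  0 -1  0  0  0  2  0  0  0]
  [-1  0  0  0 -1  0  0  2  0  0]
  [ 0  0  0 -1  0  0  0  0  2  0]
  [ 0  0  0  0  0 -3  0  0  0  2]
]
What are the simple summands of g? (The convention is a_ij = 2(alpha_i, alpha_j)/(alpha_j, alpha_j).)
The diagram associated to this matrix has two connected components: the simple roots {alpha_1, alpha_2, alpha_3, alpha_4, alpha_5, alpha_7, alpha_8, alpha_9} form a chain of 7 nodes with one extra node attached to the third node from one end (E_8), and {alpha_6, alpha_10} form two nodes joined by a triple edge (G_2). A semisimple Lie algebra decomposes uniquely as the direct sum of simple ideals, one per connected component of its Dynkin diagram, so g ≅ E_8 ⊕ G_2 (dimension 248 + 14 = 262).

E_8 ⊕ G_2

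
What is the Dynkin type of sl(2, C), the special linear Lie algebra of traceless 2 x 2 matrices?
A_1 (sl(2))

This is sl(2), which has dimension 2^2 - 1 = 3 and rank 2 - 1 = 1 (a Cartan subalgebra is the diagonal traceless matrices). In the classification of classical Lie algebras, the special linear algebra sl(n+1) has type A_n; here n = 1, so the Dynkin diagram is a chain of 1 nodes with single edges (A_1). Hence the type is A_1.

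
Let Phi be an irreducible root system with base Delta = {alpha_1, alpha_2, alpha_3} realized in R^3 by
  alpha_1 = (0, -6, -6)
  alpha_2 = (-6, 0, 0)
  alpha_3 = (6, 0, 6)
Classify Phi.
Compute the Cartan integers a_ij = 2(alpha_i, alpha_j)/(alpha_j, alpha_j); the resulting 3x3 Cartan matrix is
[[2, 0, -1], [0, 2, -1], [-1, -2, 2]].
The roots have two lengths (squared-length ratio 2:1); the short ones are alpha_{2}. The associated Dynkin diagram is a chain of 3 nodes with a double edge at one end; the terminal node there is the unique short simple root (B_3), so the type is B_3 (the algebra so(7)).

type B_3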